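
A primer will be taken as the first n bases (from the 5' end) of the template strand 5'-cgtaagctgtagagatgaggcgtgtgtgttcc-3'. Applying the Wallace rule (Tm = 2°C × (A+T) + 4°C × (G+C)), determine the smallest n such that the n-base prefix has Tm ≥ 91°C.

n = 31

First 30 bases: CGTAAGCTGTAGAGATGAGGCGTGTGTGTT → Tm = 90°C (< 91°C)
First 31 bases: CGTAAGCTGTAGAGATGAGGCGTGTGTGTTC → Tm = 94°C (≥ 91°C)
Each additional base adds 2°C (A/T) or 4°C (G/C), so Tm is non-decreasing in n; n = 31 is the first length to reach 91°C.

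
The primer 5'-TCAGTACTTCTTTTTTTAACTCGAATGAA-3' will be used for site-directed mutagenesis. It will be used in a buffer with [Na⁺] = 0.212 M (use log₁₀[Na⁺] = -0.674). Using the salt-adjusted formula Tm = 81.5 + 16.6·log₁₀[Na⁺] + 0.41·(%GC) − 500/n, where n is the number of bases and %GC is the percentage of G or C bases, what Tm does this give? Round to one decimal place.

Length n = 29. Scanning the sequence gives C=5, G=3, A=8, T=13.
G+C = 8, so %GC = 8/29 × 100 = 27.586%
Salt term: 16.6 × (-0.674) = -11.188
GC term: 0.41 × 27.586 = 11.31; length term: −500/29 = −17.241
Tm = 81.5 + (-11.188) + 11.31 − 17.241 = 64.381 → 64.4°C

64.4°C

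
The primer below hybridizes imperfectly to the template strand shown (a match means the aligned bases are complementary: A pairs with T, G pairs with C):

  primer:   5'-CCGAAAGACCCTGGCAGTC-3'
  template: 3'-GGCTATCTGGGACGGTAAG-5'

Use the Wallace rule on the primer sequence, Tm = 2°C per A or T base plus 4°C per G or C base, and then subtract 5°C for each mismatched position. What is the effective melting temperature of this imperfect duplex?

Primer base counts: A=5, T=2, G=5, C=7 → A+T=7, G+C=12
Perfect-match Tm = 2(7) + 4(12) = 14 + 48 = 62°C
Mismatches (positions where the bases are not complementary): 3 (at positions 5, 14, 17)
Effective Tm = 62 − 3×5 = 62 − 15 = 47°C

47°C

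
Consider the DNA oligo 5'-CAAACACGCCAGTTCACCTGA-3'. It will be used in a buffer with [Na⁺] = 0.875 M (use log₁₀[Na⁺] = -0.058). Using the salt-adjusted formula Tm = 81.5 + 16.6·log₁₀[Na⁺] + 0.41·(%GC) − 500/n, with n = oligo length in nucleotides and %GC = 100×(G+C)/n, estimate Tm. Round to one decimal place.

Length n = 21. Base counts: T=3, G=3, C=8, A=7
G+C = 11, so %GC = 11/21 × 100 = 52.381%
Salt term: 16.6 × (-0.058) = -0.963
GC term: 0.41 × 52.381 = 21.476; length term: −500/21 = −23.81
Tm = 81.5 + (-0.963) + 21.476 − 23.81 = 78.203 → 78.2°C

78.2°C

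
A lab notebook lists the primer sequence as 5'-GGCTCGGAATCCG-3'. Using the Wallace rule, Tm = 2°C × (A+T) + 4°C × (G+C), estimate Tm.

Scanning the sequence gives C=4, T=2, G=5, A=2.
So N_AT = 4 and N_GC = 9.
Tm = 4·9 + 2·4 = 36 + 8 = 44°C

44°C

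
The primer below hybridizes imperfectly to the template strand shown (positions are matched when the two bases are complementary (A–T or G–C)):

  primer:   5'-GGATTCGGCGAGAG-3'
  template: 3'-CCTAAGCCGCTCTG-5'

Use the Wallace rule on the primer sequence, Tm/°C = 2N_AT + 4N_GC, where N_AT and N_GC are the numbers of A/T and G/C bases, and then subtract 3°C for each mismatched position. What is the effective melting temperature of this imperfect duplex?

Primer base counts: A=3, T=2, G=7, C=2 → A+T=5, G+C=9
Perfect-match Tm = 2(5) + 4(9) = 10 + 36 = 46°C
Mismatches (positions where the bases are not complementary): 1 (at position 14)
Effective Tm = 46 − 1×3 = 46 − 3 = 43°C

43°C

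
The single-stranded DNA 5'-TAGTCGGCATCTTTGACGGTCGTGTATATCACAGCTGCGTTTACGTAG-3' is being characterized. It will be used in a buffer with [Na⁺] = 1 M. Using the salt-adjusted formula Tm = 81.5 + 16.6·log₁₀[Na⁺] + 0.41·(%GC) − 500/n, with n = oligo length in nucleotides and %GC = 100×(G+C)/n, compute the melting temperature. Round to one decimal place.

90.7°C

Length n = 48. Scanning the sequence gives C=10, T=16, A=9, G=13.
G+C = 23, so %GC = 23/48 × 100 = 47.917%
Salt term: 16.6 × (0) = 0
GC term: 0.41 × 47.917 = 19.646; length term: −500/48 = −10.417
Tm = 81.5 + (0) + 19.646 − 10.417 = 90.729 → 90.7°C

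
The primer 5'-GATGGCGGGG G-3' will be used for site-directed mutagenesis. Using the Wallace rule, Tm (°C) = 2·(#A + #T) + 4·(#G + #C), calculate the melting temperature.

Base counts: G=8, C=1, A=1, T=1
AT pairs contribute 2, GC pairs contribute 9.
Tm = 2(2) + 4(9) = 4 + 36 = 40°C

40°C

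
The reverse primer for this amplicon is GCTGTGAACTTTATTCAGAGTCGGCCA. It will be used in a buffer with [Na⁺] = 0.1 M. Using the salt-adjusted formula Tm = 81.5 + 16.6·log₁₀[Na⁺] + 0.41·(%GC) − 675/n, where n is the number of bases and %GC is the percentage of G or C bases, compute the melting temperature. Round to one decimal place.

Length n = 27. Scanning the sequence gives G=7, T=8, A=6, C=6.
G+C = 13, so %GC = 13/27 × 100 = 48.148%
Salt term: 16.6 × (-1) = -16.6
GC term: 0.41 × 48.148 = 19.741; length term: −675/27 = −25
Tm = 81.5 + (-16.6) + 19.741 − 25 = 59.641 → 59.6°C

59.6°C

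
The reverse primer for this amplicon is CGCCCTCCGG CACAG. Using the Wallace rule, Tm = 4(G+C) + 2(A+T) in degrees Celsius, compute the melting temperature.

T=1, C=8, A=2, G=4
So N_AT = 3 and N_GC = 12.
Tm = 2(3) + 4(12) = 6 + 48 = 54°C

54°C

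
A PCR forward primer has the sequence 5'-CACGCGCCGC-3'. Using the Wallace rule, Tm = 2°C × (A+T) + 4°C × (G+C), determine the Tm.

Counting bases: A=1, C=6, T=0, G=3
A+T = 1, G+C = 9
Tm = 4·9 + 2·1 = 36 + 2 = 38°C

38°C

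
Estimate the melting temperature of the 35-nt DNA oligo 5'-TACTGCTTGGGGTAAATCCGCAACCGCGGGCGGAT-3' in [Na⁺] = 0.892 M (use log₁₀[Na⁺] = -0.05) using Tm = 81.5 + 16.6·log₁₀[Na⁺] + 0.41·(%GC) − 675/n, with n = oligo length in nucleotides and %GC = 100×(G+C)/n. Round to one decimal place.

86.0°C

Length n = 35. G=12, T=7, C=9, A=7
G+C = 21, so %GC = 21/35 × 100 = 60%
Salt term: 16.6 × (-0.05) = -0.83
GC term: 0.41 × 60 = 24.6; length term: −675/35 = −19.286
Tm = 81.5 + (-0.83) + 24.6 − 19.286 = 85.984 → 86.0°C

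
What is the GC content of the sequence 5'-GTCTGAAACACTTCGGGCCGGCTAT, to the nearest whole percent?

56%

Base counts: C=7, G=7, T=6, A=5
G+C = 7 + 7 = 14 out of 25 bases
%GC = 14/25 × 100 = 56% ≈ 56%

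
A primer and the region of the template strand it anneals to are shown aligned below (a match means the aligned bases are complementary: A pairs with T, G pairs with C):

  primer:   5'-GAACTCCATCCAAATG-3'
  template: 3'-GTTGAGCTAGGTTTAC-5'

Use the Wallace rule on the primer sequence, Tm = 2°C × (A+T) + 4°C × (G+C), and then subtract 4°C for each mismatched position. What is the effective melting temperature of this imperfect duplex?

Primer base counts: A=6, T=3, G=2, C=5 → A+T=9, G+C=7
Perfect-match Tm = 2(9) + 4(7) = 18 + 28 = 46°C
Mismatches (positions where the bases are not complementary): 2 (at positions 1, 7)
Effective Tm = 46 − 2×4 = 46 − 8 = 38°C

38°C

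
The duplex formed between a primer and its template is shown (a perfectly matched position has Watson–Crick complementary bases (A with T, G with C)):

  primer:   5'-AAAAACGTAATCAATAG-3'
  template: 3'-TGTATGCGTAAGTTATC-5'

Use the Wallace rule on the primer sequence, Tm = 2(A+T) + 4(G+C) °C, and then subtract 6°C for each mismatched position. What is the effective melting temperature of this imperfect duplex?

Primer base counts: A=10, T=3, G=2, C=2 → A+T=13, G+C=4
Perfect-match Tm = 2(13) + 4(4) = 26 + 16 = 42°C
Mismatches (positions where the bases are not complementary): 4 (at positions 2, 4, 8, 10)
Effective Tm = 42 − 4×6 = 42 − 24 = 18°C

18°C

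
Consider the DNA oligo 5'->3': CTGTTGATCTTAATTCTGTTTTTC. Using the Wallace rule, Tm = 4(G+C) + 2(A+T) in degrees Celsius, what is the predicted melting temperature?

62°C

Counting bases: A=3, G=3, T=14, C=4
A+T = 17, G+C = 7
Tm = 2(17) + 4(7) = 34 + 28 = 62°C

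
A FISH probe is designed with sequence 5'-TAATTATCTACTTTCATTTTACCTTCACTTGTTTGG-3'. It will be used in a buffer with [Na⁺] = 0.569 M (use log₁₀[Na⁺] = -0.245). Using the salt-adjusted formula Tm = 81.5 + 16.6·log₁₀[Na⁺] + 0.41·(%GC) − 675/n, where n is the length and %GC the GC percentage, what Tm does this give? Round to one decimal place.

Length n = 36. Base counts: G=3, A=7, T=19, C=7
G+C = 10, so %GC = 10/36 × 100 = 27.778%
Salt term: 16.6 × (-0.245) = -4.067
GC term: 0.41 × 27.778 = 11.389; length term: −675/36 = −18.75
Tm = 81.5 + (-4.067) + 11.389 − 18.75 = 70.072 → 70.1°C

70.1°C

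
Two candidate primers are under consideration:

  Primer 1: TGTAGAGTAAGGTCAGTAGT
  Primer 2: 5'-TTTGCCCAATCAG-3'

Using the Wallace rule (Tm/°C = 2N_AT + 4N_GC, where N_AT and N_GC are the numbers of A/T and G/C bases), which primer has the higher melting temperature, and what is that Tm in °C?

Primer 1, 56°C

Primer 1: A+T=12, G+C=8 → Tm = 2(12)+4(8) = 56°C
Primer 2: A+T=7, G+C=6 → Tm = 2(7)+4(6) = 38°C
56°C vs 38°C → primer 1 is higher.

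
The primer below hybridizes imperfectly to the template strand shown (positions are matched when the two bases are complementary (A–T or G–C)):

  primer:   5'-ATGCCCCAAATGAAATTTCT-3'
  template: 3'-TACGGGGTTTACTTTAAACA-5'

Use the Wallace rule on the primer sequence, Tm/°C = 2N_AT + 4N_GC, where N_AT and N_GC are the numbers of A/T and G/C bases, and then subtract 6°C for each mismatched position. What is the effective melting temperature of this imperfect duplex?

Primer base counts: A=7, T=6, G=2, C=5 → A+T=13, G+C=7
Perfect-match Tm = 2(13) + 4(7) = 26 + 28 = 54°C
Mismatches (positions where the bases are not complementary): 1 (at position 19)
Effective Tm = 54 − 1×6 = 54 − 6 = 48°C

48°C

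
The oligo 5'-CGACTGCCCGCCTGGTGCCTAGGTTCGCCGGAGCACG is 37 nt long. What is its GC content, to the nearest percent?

73%

C=14, G=13, A=4, T=6
G+C = 13 + 14 = 27 out of 37 bases
%GC = 27/37 × 100 = 72.97% ≈ 73%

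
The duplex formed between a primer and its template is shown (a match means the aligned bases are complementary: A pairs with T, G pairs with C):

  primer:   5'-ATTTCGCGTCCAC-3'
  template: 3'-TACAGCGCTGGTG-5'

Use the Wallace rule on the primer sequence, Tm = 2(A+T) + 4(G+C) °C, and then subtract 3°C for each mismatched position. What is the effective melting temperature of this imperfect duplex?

34°C

Primer base counts: A=2, T=4, G=2, C=5 → A+T=6, G+C=7
Perfect-match Tm = 2(6) + 4(7) = 12 + 28 = 40°C
Mismatches (positions where the bases are not complementary): 2 (at positions 3, 9)
Effective Tm = 40 − 2×3 = 40 − 6 = 34°C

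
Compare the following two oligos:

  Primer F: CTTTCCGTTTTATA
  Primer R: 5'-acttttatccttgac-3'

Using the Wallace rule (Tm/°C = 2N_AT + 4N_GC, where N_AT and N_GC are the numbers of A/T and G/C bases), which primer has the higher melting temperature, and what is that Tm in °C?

Primer F: A+T=10, G+C=4 → Tm = 2(10)+4(4) = 36°C
Primer R: A+T=10, G+C=5 → Tm = 2(10)+4(5) = 40°C
36°C vs 40°C → primer R is higher.

Primer R, 40°C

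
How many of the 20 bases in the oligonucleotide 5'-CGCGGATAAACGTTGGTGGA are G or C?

T=4, A=5, G=8, C=3
G+C = 8 + 3 = 11

11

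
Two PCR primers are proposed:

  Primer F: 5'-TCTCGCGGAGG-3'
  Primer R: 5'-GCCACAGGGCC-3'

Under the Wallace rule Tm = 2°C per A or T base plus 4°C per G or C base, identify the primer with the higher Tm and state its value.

Primer F: A+T=3, G+C=8 → Tm = 2(3)+4(8) = 38°C
Primer R: A+T=2, G+C=9 → Tm = 2(2)+4(9) = 40°C
38°C vs 40°C → primer R is higher.

Primer R, 40°C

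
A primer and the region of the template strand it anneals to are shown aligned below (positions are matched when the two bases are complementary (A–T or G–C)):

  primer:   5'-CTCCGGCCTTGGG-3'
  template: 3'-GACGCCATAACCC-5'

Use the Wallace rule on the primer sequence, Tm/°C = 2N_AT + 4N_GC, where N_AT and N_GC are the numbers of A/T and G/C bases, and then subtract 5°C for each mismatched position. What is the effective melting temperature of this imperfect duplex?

31°C

Primer base counts: A=0, T=3, G=5, C=5 → A+T=3, G+C=10
Perfect-match Tm = 2(3) + 4(10) = 6 + 40 = 46°C
Mismatches (positions where the bases are not complementary): 3 (at positions 3, 7, 8)
Effective Tm = 46 − 3×5 = 46 − 15 = 31°C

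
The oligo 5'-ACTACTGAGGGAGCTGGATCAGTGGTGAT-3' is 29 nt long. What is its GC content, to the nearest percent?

52%

Counting bases: A=7, G=11, C=4, T=7
G+C = 11 + 4 = 15 out of 29 bases
%GC = 15/29 × 100 = 51.72% ≈ 52%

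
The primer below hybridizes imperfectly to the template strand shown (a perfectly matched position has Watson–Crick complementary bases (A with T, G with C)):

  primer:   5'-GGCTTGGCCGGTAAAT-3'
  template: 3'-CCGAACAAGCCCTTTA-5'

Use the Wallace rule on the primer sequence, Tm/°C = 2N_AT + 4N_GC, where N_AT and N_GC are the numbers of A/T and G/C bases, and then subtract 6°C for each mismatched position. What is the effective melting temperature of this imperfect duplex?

Primer base counts: A=3, T=4, G=6, C=3 → A+T=7, G+C=9
Perfect-match Tm = 2(7) + 4(9) = 14 + 36 = 50°C
Mismatches (positions where the bases are not complementary): 3 (at positions 7, 8, 12)
Effective Tm = 50 − 3×6 = 50 − 18 = 32°C

32°C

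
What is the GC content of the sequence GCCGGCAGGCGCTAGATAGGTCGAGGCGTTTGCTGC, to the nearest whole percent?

67%

Scanning the sequence gives C=9, G=15, A=5, T=7.
G+C = 15 + 9 = 24 out of 36 bases
%GC = 24/36 × 100 = 66.67% ≈ 67%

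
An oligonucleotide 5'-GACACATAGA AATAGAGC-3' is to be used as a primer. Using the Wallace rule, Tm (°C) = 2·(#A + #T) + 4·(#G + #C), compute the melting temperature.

50°C

Scanning the sequence gives A=9, C=3, T=2, G=4.
A+T = 11, G+C = 7
Tm = 4·7 + 2·11 = 28 + 22 = 50°C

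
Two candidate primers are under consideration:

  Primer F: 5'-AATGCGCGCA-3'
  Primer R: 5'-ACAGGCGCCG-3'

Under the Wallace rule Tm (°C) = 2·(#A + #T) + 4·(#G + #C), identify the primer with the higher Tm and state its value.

Primer F: A+T=4, G+C=6 → Tm = 2(4)+4(6) = 32°C
Primer R: A+T=2, G+C=8 → Tm = 2(2)+4(8) = 36°C
32°C vs 36°C → primer R is higher.

Primer R, 36°C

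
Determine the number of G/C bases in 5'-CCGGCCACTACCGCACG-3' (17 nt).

Scanning the sequence gives C=9, G=4, A=3, T=1.
G+C = 4 + 9 = 13

13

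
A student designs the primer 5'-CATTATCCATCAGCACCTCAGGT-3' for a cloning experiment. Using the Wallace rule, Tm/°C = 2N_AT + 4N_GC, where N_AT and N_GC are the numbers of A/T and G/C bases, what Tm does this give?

68°C

Counting bases: T=6, A=6, G=3, C=8
AT pairs contribute 12, GC pairs contribute 11.
Tm = 2×12 + 4×11 = 68°C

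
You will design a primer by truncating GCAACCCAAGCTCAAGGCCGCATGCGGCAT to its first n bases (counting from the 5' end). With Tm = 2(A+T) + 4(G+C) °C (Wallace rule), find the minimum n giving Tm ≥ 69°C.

First 20 bases: GCAACCCAAGCTCAAGGCCG → Tm = 66°C (< 69°C)
First 21 bases: GCAACCCAAGCTCAAGGCCGC → Tm = 70°C (≥ 69°C)
Since every base adds ≥2°C, Tm only increases with n, so the threshold is first crossed at n = 21.

n = 21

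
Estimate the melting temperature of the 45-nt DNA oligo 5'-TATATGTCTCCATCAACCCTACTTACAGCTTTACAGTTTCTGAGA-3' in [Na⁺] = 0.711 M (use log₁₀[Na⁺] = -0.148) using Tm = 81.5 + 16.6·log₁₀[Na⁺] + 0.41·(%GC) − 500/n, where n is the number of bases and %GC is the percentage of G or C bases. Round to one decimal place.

Length n = 45. Counting bases: A=12, T=16, G=5, C=12
G+C = 17, so %GC = 17/45 × 100 = 37.778%
Salt term: 16.6 × (-0.148) = -2.457
GC term: 0.41 × 37.778 = 15.489; length term: −500/45 = −11.111
Tm = 81.5 + (-2.457) + 15.489 − 11.111 = 83.421 → 83.4°C

83.4°C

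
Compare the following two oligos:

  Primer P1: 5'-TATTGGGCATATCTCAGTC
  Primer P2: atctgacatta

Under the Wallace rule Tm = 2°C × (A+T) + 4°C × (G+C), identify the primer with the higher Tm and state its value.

Primer P1: A+T=11, G+C=8 → Tm = 2(11)+4(8) = 54°C
Primer P2: A+T=8, G+C=3 → Tm = 2(8)+4(3) = 28°C
54°C vs 28°C → primer P1 is higher.

Primer P1, 54°C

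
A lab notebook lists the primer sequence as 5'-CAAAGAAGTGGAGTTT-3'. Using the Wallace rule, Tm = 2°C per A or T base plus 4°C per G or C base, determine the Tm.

Counting bases: C=1, G=5, T=4, A=6
AT pairs contribute 10, GC pairs contribute 6.
Tm = 4·6 + 2·10 = 24 + 20 = 44°C

44°C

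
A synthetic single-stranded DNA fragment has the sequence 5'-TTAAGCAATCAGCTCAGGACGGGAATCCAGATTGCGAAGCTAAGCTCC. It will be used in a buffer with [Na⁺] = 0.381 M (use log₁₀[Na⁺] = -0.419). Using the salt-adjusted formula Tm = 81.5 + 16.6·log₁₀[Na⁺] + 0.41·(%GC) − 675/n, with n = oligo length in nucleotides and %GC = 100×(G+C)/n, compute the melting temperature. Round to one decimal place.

81.0°C

Length n = 48. Base counts: C=12, G=12, A=15, T=9
G+C = 24, so %GC = 24/48 × 100 = 50%
Salt term: 16.6 × (-0.419) = -6.955
GC term: 0.41 × 50 = 20.5; length term: −675/48 = −14.062
Tm = 81.5 + (-6.955) + 20.5 − 14.062 = 80.983 → 81.0°C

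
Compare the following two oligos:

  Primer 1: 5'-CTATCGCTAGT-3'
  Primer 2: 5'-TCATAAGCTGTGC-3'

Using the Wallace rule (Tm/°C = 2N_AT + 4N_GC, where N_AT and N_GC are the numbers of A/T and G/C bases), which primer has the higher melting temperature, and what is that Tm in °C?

Primer 1: A+T=6, G+C=5 → Tm = 2(6)+4(5) = 32°C
Primer 2: A+T=7, G+C=6 → Tm = 2(7)+4(6) = 38°C
32°C vs 38°C → primer 2 is higher.

Primer 2, 38°C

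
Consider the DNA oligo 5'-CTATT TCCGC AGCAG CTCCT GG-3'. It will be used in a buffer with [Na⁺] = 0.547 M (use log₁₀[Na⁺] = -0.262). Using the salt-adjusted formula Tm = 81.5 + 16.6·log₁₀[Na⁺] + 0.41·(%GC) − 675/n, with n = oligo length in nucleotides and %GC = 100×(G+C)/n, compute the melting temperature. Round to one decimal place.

70.7°C

Length n = 22. C=8, G=5, A=3, T=6
G+C = 13, so %GC = 13/22 × 100 = 59.091%
Salt term: 16.6 × (-0.262) = -4.349
GC term: 0.41 × 59.091 = 24.227; length term: −675/22 = −30.682
Tm = 81.5 + (-4.349) + 24.227 − 30.682 = 70.696 → 70.7°C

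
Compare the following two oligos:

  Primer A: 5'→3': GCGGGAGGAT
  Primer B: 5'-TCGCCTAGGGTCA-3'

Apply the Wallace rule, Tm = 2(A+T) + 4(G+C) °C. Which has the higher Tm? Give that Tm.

Primer A: A+T=3, G+C=7 → Tm = 2(3)+4(7) = 34°C
Primer B: A+T=5, G+C=8 → Tm = 2(5)+4(8) = 42°C
34°C vs 42°C → primer B is higher.

Primer B, 42°C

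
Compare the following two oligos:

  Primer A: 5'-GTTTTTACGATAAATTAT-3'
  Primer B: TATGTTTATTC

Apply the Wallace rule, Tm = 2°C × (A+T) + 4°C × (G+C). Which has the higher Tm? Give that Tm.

Primer A: A+T=15, G+C=3 → Tm = 2(15)+4(3) = 42°C
Primer B: A+T=9, G+C=2 → Tm = 2(9)+4(2) = 26°C
42°C vs 26°C → primer A is higher.

Primer A, 42°C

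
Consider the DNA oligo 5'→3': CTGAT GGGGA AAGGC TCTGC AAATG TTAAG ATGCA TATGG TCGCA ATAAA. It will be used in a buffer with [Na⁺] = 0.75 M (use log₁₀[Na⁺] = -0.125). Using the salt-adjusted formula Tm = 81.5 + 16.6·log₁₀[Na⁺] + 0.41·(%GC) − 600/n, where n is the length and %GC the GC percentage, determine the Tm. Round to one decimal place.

84.6°C

Length n = 50. A=17, C=7, G=14, T=12
G+C = 21, so %GC = 21/50 × 100 = 42%
Salt term: 16.6 × (-0.125) = -2.075
GC term: 0.41 × 42 = 17.22; length term: −600/50 = −12
Tm = 81.5 + (-2.075) + 17.22 − 12 = 84.645 → 84.6°C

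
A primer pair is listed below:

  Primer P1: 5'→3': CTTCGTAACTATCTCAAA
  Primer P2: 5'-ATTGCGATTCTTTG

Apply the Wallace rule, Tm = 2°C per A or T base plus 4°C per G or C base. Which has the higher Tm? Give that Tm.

Primer P1: A+T=12, G+C=6 → Tm = 2(12)+4(6) = 48°C
Primer P2: A+T=9, G+C=5 → Tm = 2(9)+4(5) = 38°C
48°C vs 38°C → primer P1 is higher.

Primer P1, 48°C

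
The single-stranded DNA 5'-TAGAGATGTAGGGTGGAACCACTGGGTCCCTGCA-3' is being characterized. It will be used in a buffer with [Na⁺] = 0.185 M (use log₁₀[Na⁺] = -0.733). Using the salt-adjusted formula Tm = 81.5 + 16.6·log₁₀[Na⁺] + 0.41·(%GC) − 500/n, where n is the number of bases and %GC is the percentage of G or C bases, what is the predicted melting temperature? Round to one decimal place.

77.5°C

Length n = 34. Counting bases: G=12, T=7, A=8, C=7
G+C = 19, so %GC = 19/34 × 100 = 55.882%
Salt term: 16.6 × (-0.733) = -12.168
GC term: 0.41 × 55.882 = 22.912; length term: −500/34 = −14.706
Tm = 81.5 + (-12.168) + 22.912 − 14.706 = 77.538 → 77.5°C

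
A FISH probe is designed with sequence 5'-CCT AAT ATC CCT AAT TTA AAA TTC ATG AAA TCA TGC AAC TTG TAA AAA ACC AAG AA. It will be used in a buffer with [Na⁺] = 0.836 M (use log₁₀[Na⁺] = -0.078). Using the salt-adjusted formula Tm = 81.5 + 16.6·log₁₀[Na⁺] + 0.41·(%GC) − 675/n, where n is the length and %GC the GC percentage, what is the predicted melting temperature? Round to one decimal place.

79.1°C

Length n = 56. T=15, G=4, A=26, C=11
G+C = 15, so %GC = 15/56 × 100 = 26.786%
Salt term: 16.6 × (-0.078) = -1.295
GC term: 0.41 × 26.786 = 10.982; length term: −675/56 = −12.054
Tm = 81.5 + (-1.295) + 10.982 − 12.054 = 79.133 → 79.1°C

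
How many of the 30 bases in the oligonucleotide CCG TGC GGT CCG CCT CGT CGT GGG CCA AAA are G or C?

Scanning the sequence gives C=11, A=4, G=10, T=5.
G+C = 10 + 11 = 21

21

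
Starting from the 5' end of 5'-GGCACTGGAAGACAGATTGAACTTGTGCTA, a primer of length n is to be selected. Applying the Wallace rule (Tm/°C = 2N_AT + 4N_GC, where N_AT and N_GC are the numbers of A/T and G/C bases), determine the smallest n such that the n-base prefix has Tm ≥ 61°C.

First 20 bases: GGCACTGGAAGACAGATTGA → Tm = 60°C (< 61°C)
First 21 bases: GGCACTGGAAGACAGATTGAA → Tm = 62°C (≥ 61°C)
Each additional base adds 2°C (A/T) or 4°C (G/C), so Tm is non-decreasing in n; n = 21 is the first length to reach 61°C.

n = 21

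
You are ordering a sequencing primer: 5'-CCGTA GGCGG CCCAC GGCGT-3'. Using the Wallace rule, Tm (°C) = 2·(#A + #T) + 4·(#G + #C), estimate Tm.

Scanning the sequence gives T=2, G=8, A=2, C=8.
So N_AT = 4 and N_GC = 16.
Tm = 4·16 + 2·4 = 64 + 8 = 72°C

72°C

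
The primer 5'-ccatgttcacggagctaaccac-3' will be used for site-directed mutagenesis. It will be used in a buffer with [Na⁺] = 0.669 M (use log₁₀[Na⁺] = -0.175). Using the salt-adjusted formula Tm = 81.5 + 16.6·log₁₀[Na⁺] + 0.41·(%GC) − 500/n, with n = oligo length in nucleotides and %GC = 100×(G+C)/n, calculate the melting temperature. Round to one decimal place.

78.2°C

Length n = 22. G=4, C=8, A=6, T=4
G+C = 12, so %GC = 12/22 × 100 = 54.545%
Salt term: 16.6 × (-0.175) = -2.905
GC term: 0.41 × 54.545 = 22.363; length term: −500/22 = −22.727
Tm = 81.5 + (-2.905) + 22.363 − 22.727 = 78.231 → 78.2°C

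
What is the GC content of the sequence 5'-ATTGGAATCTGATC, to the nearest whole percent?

36%

C=2, A=4, T=5, G=3
G+C = 3 + 2 = 5 out of 14 bases
%GC = 5/14 × 100 = 35.71% ≈ 36%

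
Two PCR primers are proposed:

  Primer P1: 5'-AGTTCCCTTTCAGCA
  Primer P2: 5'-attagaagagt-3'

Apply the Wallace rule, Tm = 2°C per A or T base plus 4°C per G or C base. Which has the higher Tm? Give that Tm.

Primer P1: A+T=8, G+C=7 → Tm = 2(8)+4(7) = 44°C
Primer P2: A+T=8, G+C=3 → Tm = 2(8)+4(3) = 28°C
44°C vs 28°C → primer P1 is higher.

Primer P1, 44°C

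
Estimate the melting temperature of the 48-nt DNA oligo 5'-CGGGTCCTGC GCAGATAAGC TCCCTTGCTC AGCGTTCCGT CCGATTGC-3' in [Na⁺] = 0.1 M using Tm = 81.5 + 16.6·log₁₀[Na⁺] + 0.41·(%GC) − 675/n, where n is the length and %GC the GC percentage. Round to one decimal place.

76.5°C

Length n = 48. Counting bases: C=17, A=6, T=12, G=13
G+C = 30, so %GC = 30/48 × 100 = 62.5%
Salt term: 16.6 × (-1) = -16.6
GC term: 0.41 × 62.5 = 25.625; length term: −675/48 = −14.062
Tm = 81.5 + (-16.6) + 25.625 − 14.062 = 76.463 → 76.5°C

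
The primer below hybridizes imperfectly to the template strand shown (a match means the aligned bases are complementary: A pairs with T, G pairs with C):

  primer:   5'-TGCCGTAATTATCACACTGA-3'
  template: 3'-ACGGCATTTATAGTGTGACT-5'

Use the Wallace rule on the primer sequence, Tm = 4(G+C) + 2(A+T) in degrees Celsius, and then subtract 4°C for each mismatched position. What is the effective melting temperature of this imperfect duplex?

Primer base counts: A=6, T=6, G=3, C=5 → A+T=12, G+C=8
Perfect-match Tm = 2(12) + 4(8) = 24 + 32 = 56°C
Mismatches (positions where the bases are not complementary): 1 (at position 9)
Effective Tm = 56 − 1×4 = 56 − 4 = 52°C

52°C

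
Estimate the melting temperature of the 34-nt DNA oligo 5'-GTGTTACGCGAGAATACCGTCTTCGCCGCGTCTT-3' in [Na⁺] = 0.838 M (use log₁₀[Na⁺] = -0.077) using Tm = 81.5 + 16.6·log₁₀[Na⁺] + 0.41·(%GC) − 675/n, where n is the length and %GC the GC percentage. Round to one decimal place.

Length n = 34. Scanning the sequence gives A=5, C=10, T=10, G=9.
G+C = 19, so %GC = 19/34 × 100 = 55.882%
Salt term: 16.6 × (-0.077) = -1.278
GC term: 0.41 × 55.882 = 22.912; length term: −675/34 = −19.853
Tm = 81.5 + (-1.278) + 22.912 − 19.853 = 83.281 → 83.3°C

83.3°C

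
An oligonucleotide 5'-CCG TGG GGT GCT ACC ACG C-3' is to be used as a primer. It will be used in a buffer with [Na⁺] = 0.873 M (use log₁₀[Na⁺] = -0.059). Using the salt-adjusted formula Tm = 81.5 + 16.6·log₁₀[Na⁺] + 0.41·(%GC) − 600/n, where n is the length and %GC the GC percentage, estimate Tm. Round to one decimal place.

79.2°C

Length n = 19. Base counts: G=7, T=3, C=7, A=2
G+C = 14, so %GC = 14/19 × 100 = 73.684%
Salt term: 16.6 × (-0.059) = -0.979
GC term: 0.41 × 73.684 = 30.21; length term: −600/19 = −31.579
Tm = 81.5 + (-0.979) + 30.21 − 31.579 = 79.152 → 79.2°C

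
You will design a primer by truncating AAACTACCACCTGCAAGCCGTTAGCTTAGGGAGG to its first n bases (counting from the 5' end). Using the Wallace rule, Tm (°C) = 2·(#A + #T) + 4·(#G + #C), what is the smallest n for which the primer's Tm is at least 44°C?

n = 15

First 14 bases: AAACTACCACCTGC → Tm = 42°C (< 44°C)
First 15 bases: AAACTACCACCTGCA → Tm = 44°C (≥ 44°C)
Each additional base adds 2°C (A/T) or 4°C (G/C), so Tm is non-decreasing in n; n = 15 is the first length to reach 44°C.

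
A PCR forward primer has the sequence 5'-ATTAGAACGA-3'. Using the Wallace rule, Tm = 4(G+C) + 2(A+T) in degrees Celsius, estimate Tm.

Counting bases: C=1, G=2, A=5, T=2
So N_AT = 7 and N_GC = 3.
Tm = 4·3 + 2·7 = 12 + 14 = 26°C

26°C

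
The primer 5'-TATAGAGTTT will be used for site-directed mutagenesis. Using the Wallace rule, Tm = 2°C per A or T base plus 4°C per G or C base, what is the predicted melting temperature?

Base counts: T=5, C=0, A=3, G=2
AT pairs contribute 8, GC pairs contribute 2.
Tm = 2×8 + 4×2 = 24°C

24°C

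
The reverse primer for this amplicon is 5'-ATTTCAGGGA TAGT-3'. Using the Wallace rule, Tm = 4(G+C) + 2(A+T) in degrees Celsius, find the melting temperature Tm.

Counting bases: A=4, G=4, T=5, C=1
A+T = 9, G+C = 5
Tm = 2(9) + 4(5) = 18 + 20 = 38°C

38°C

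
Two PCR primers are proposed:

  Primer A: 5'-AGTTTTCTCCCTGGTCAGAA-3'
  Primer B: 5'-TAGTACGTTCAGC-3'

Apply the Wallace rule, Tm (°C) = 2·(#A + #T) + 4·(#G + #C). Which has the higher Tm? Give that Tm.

Primer A: A+T=11, G+C=9 → Tm = 2(11)+4(9) = 58°C
Primer B: A+T=7, G+C=6 → Tm = 2(7)+4(6) = 38°C
58°C vs 38°C → primer A is higher.

Primer A, 58°C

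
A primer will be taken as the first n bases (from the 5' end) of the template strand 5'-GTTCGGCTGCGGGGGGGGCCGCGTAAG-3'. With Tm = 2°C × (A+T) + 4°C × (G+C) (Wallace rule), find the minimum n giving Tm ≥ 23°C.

n = 7

First 6 bases: GTTCGG → Tm = 20°C (< 23°C)
First 7 bases: GTTCGGC → Tm = 24°C (≥ 23°C)
Each additional base adds 2°C (A/T) or 4°C (G/C), so Tm is non-decreasing in n; n = 7 is the first length to reach 23°C.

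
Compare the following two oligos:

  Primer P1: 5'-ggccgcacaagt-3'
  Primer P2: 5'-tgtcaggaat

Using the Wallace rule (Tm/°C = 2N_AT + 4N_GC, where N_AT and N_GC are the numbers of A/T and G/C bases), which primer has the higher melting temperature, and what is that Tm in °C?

Primer P1, 40°C

Primer P1: A+T=4, G+C=8 → Tm = 2(4)+4(8) = 40°C
Primer P2: A+T=6, G+C=4 → Tm = 2(6)+4(4) = 28°C
40°C vs 28°C → primer P1 is higher.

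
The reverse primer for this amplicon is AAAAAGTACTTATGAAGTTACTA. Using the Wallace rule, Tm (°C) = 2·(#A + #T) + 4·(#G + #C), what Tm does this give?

Counting bases: A=11, C=2, G=3, T=7
AT pairs contribute 18, GC pairs contribute 5.
Tm = 2×18 + 4×5 = 56°C

56°C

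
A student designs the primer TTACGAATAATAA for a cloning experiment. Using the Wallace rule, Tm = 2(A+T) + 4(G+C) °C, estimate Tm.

30°C

C=1, T=4, A=7, G=1
AT pairs contribute 11, GC pairs contribute 2.
Tm = 2(11) + 4(2) = 22 + 8 = 30°C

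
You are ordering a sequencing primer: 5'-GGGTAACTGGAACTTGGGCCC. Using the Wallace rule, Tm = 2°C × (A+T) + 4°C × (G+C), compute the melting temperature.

Base counts: C=5, T=4, A=4, G=8
A+T = 8, G+C = 13
Tm = 4·13 + 2·8 = 52 + 16 = 68°C

68°C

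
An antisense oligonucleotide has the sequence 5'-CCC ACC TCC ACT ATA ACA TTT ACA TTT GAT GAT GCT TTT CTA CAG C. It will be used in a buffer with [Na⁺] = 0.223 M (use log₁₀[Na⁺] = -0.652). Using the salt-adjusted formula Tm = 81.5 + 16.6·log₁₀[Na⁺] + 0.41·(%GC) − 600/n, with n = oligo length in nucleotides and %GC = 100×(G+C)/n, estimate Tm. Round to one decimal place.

73.7°C

Length n = 46. Scanning the sequence gives G=4, A=12, T=16, C=14.
G+C = 18, so %GC = 18/46 × 100 = 39.13%
Salt term: 16.6 × (-0.652) = -10.823
GC term: 0.41 × 39.13 = 16.043; length term: −600/46 = −13.043
Tm = 81.5 + (-10.823) + 16.043 − 13.043 = 73.677 → 73.7°C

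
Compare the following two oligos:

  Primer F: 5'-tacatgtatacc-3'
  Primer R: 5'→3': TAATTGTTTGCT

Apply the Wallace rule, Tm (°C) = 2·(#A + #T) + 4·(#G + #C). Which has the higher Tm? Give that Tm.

Primer F, 32°C

Primer F: A+T=8, G+C=4 → Tm = 2(8)+4(4) = 32°C
Primer R: A+T=9, G+C=3 → Tm = 2(9)+4(3) = 30°C
32°C vs 30°C → primer F is higher.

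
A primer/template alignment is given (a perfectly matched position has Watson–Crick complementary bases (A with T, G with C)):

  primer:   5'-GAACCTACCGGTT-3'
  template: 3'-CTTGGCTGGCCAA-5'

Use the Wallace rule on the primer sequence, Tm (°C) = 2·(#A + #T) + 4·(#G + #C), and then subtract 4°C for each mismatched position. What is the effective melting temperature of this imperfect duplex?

36°C

Primer base counts: A=3, T=3, G=3, C=4 → A+T=6, G+C=7
Perfect-match Tm = 2(6) + 4(7) = 12 + 28 = 40°C
Mismatches (positions where the bases are not complementary): 1 (at position 6)
Effective Tm = 40 − 1×4 = 40 − 4 = 36°C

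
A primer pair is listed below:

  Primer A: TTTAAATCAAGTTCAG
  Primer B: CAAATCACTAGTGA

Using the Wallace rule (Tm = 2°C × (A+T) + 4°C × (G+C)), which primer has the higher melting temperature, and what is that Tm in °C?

Primer A: A+T=12, G+C=4 → Tm = 2(12)+4(4) = 40°C
Primer B: A+T=9, G+C=5 → Tm = 2(9)+4(5) = 38°C
40°C vs 38°C → primer A is higher.

Primer A, 40°C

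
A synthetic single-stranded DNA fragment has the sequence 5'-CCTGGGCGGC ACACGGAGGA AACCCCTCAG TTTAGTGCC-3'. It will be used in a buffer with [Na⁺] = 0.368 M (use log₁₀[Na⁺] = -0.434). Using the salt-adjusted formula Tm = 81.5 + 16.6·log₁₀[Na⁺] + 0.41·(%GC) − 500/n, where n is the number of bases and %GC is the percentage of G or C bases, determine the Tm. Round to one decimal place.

Length n = 39. Scanning the sequence gives A=8, G=12, T=6, C=13.
G+C = 25, so %GC = 25/39 × 100 = 64.103%
Salt term: 16.6 × (-0.434) = -7.204
GC term: 0.41 × 64.103 = 26.282; length term: −500/39 = −12.821
Tm = 81.5 + (-7.204) + 26.282 − 12.821 = 87.757 → 87.8°C

87.8°C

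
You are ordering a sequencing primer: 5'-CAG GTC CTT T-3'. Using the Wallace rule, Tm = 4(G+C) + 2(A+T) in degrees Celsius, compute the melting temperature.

30°C

Base counts: C=3, G=2, A=1, T=4
A+T = 5, G+C = 5
Tm = 2×5 + 4×5 = 30°C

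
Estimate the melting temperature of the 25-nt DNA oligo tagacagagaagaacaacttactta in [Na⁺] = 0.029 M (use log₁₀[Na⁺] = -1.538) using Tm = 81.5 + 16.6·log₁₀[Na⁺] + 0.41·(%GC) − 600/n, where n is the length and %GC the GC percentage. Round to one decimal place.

45.1°C

Length n = 25. Counting bases: C=4, A=12, G=4, T=5
G+C = 8, so %GC = 8/25 × 100 = 32%
Salt term: 16.6 × (-1.538) = -25.531
GC term: 0.41 × 32 = 13.12; length term: −600/25 = −24
Tm = 81.5 + (-25.531) + 13.12 − 24 = 45.089 → 45.1°C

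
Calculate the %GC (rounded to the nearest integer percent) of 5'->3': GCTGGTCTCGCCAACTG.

Scanning the sequence gives A=2, C=6, T=4, G=5.
G+C = 5 + 6 = 11 out of 17 bases
%GC = 11/17 × 100 = 64.71% ≈ 65%

65%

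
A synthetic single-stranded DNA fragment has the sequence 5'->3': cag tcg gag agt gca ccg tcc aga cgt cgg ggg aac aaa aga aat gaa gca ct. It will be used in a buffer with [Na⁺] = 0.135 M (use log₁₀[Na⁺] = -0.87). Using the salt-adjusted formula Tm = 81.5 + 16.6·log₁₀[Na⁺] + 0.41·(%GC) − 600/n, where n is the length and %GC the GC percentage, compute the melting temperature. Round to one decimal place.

Length n = 53. Counting bases: A=18, C=12, T=6, G=17
G+C = 29, so %GC = 29/53 × 100 = 54.717%
Salt term: 16.6 × (-0.87) = -14.442
GC term: 0.41 × 54.717 = 22.434; length term: −600/53 = −11.321
Tm = 81.5 + (-14.442) + 22.434 − 11.321 = 78.171 → 78.2°C

78.2°C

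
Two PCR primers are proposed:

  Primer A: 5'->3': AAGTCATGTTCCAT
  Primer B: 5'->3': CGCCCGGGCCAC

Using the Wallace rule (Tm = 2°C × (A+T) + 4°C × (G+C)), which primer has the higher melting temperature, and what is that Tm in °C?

Primer B, 46°C

Primer A: A+T=9, G+C=5 → Tm = 2(9)+4(5) = 38°C
Primer B: A+T=1, G+C=11 → Tm = 2(1)+4(11) = 46°C
38°C vs 46°C → primer B is higher.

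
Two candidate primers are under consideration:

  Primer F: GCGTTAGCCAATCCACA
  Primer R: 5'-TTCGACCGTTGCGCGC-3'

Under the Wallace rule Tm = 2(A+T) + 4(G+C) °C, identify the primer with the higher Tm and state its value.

Primer F: A+T=8, G+C=9 → Tm = 2(8)+4(9) = 52°C
Primer R: A+T=5, G+C=11 → Tm = 2(5)+4(11) = 54°C
52°C vs 54°C → primer R is higher.

Primer R, 54°C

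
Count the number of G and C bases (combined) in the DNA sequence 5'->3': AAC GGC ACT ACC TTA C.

8

A=5, G=2, C=6, T=3
Total G or C: 2 + 6 = 8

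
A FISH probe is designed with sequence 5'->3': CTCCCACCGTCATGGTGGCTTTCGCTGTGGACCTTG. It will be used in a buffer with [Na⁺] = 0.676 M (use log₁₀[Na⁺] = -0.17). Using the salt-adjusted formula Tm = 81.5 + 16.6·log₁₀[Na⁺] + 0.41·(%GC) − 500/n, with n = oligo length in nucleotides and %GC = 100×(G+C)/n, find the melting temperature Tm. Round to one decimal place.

Length n = 36. G=10, T=11, C=12, A=3
G+C = 22, so %GC = 22/36 × 100 = 61.111%
Salt term: 16.6 × (-0.17) = -2.822
GC term: 0.41 × 61.111 = 25.056; length term: −500/36 = −13.889
Tm = 81.5 + (-2.822) + 25.056 − 13.889 = 89.845 → 89.8°C

89.8°C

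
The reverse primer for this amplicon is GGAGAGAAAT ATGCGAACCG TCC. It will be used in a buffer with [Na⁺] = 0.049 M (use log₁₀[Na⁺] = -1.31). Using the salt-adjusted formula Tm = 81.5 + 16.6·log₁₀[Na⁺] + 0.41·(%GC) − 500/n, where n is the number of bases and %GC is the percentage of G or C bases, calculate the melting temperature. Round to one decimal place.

Length n = 23. Counting bases: A=8, T=3, C=5, G=7
G+C = 12, so %GC = 12/23 × 100 = 52.174%
Salt term: 16.6 × (-1.31) = -21.746
GC term: 0.41 × 52.174 = 21.391; length term: −500/23 = −21.739
Tm = 81.5 + (-21.746) + 21.391 − 21.739 = 59.406 → 59.4°C

59.4°C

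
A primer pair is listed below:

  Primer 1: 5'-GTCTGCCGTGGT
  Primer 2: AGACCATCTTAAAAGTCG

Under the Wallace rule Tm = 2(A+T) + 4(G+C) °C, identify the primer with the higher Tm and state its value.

Primer 2, 50°C

Primer 1: A+T=4, G+C=8 → Tm = 2(4)+4(8) = 40°C
Primer 2: A+T=11, G+C=7 → Tm = 2(11)+4(7) = 50°C
40°C vs 50°C → primer 2 is higher.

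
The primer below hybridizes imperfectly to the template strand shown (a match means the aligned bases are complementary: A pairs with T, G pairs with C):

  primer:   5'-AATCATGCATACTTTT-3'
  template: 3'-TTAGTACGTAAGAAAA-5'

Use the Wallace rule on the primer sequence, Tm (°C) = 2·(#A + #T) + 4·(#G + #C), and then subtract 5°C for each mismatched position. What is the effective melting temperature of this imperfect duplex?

35°C

Primer base counts: A=5, T=7, G=1, C=3 → A+T=12, G+C=4
Perfect-match Tm = 2(12) + 4(4) = 24 + 16 = 40°C
Mismatches (positions where the bases are not complementary): 1 (at position 11)
Effective Tm = 40 − 1×5 = 40 − 5 = 35°C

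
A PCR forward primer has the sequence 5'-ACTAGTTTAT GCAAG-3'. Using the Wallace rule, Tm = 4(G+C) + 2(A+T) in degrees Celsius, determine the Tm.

Scanning the sequence gives G=3, A=5, C=2, T=5.
AT pairs contribute 10, GC pairs contribute 5.
Tm = 2(10) + 4(5) = 20 + 20 = 40°C

40°C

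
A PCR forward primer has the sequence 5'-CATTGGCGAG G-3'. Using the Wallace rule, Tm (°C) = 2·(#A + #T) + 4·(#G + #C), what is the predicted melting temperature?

36°C

Counting bases: A=2, G=5, C=2, T=2
A+T = 4, G+C = 7
Tm = 2(4) + 4(7) = 8 + 28 = 36°C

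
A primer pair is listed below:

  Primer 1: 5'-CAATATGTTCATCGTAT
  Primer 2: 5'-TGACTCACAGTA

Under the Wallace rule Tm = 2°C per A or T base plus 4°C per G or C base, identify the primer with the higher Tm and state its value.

Primer 1, 44°C

Primer 1: A+T=12, G+C=5 → Tm = 2(12)+4(5) = 44°C
Primer 2: A+T=7, G+C=5 → Tm = 2(7)+4(5) = 34°C
44°C vs 34°C → primer 1 is higher.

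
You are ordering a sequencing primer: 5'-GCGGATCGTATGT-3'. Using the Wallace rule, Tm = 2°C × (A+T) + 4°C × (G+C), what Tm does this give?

40°C

A=2, T=4, G=5, C=2
So N_AT = 6 and N_GC = 7.
Tm = 4·7 + 2·6 = 28 + 12 = 40°C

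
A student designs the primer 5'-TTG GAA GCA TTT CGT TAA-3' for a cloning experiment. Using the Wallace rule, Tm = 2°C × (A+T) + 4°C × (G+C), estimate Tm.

48°C

Scanning the sequence gives A=5, T=7, C=2, G=4.
A+T = 12, G+C = 6
Tm = 2(12) + 4(6) = 24 + 24 = 48°C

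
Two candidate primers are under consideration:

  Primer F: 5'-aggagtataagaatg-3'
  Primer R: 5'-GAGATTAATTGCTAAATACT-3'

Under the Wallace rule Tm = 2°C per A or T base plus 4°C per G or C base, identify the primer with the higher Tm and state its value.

Primer R, 50°C

Primer F: A+T=10, G+C=5 → Tm = 2(10)+4(5) = 40°C
Primer R: A+T=15, G+C=5 → Tm = 2(15)+4(5) = 50°C
40°C vs 50°C → primer R is higher.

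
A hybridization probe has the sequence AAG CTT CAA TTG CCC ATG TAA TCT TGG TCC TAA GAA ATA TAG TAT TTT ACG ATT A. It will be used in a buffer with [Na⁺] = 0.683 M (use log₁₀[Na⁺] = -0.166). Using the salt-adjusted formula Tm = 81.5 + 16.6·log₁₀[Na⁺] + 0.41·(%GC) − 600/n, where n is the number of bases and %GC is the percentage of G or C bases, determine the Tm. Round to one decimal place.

Length n = 55. Base counts: C=9, G=8, A=18, T=20
G+C = 17, so %GC = 17/55 × 100 = 30.909%
Salt term: 16.6 × (-0.166) = -2.756
GC term: 0.41 × 30.909 = 12.673; length term: −600/55 = −10.909
Tm = 81.5 + (-2.756) + 12.673 − 10.909 = 80.508 → 80.5°C

80.5°C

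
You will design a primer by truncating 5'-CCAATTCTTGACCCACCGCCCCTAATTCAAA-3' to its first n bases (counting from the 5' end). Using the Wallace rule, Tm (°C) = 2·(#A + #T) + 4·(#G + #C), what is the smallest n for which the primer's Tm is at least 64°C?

n = 20

First 19 bases: CCAATTCTTGACCCACCGC → Tm = 60°C (< 64°C)
First 20 bases: CCAATTCTTGACCCACCGCC → Tm = 64°C (≥ 64°C)
Since every base adds ≥2°C, Tm only increases with n, so the threshold is first crossed at n = 20.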